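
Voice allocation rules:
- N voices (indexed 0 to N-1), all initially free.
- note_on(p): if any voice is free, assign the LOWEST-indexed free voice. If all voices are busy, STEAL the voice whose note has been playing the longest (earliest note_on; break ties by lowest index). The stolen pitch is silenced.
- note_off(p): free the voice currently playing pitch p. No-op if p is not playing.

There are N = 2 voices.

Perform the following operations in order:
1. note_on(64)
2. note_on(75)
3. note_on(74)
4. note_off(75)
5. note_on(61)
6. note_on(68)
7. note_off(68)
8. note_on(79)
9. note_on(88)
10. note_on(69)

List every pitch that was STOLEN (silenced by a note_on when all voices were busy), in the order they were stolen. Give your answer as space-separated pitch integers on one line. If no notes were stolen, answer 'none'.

Answer: 64 74 61 79

Derivation:
Op 1: note_on(64): voice 0 is free -> assigned | voices=[64 -]
Op 2: note_on(75): voice 1 is free -> assigned | voices=[64 75]
Op 3: note_on(74): all voices busy, STEAL voice 0 (pitch 64, oldest) -> assign | voices=[74 75]
Op 4: note_off(75): free voice 1 | voices=[74 -]
Op 5: note_on(61): voice 1 is free -> assigned | voices=[74 61]
Op 6: note_on(68): all voices busy, STEAL voice 0 (pitch 74, oldest) -> assign | voices=[68 61]
Op 7: note_off(68): free voice 0 | voices=[- 61]
Op 8: note_on(79): voice 0 is free -> assigned | voices=[79 61]
Op 9: note_on(88): all voices busy, STEAL voice 1 (pitch 61, oldest) -> assign | voices=[79 88]
Op 10: note_on(69): all voices busy, STEAL voice 0 (pitch 79, oldest) -> assign | voices=[69 88]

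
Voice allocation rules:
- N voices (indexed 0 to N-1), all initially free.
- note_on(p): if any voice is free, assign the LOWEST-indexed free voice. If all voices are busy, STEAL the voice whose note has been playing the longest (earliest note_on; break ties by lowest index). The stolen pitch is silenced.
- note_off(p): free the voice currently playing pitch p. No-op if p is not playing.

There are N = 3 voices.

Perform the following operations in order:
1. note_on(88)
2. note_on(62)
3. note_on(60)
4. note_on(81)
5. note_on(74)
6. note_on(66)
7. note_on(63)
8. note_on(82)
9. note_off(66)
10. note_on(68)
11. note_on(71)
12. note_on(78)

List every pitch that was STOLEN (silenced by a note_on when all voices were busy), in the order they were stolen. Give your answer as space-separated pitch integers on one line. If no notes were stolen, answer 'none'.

Op 1: note_on(88): voice 0 is free -> assigned | voices=[88 - -]
Op 2: note_on(62): voice 1 is free -> assigned | voices=[88 62 -]
Op 3: note_on(60): voice 2 is free -> assigned | voices=[88 62 60]
Op 4: note_on(81): all voices busy, STEAL voice 0 (pitch 88, oldest) -> assign | voices=[81 62 60]
Op 5: note_on(74): all voices busy, STEAL voice 1 (pitch 62, oldest) -> assign | voices=[81 74 60]
Op 6: note_on(66): all voices busy, STEAL voice 2 (pitch 60, oldest) -> assign | voices=[81 74 66]
Op 7: note_on(63): all voices busy, STEAL voice 0 (pitch 81, oldest) -> assign | voices=[63 74 66]
Op 8: note_on(82): all voices busy, STEAL voice 1 (pitch 74, oldest) -> assign | voices=[63 82 66]
Op 9: note_off(66): free voice 2 | voices=[63 82 -]
Op 10: note_on(68): voice 2 is free -> assigned | voices=[63 82 68]
Op 11: note_on(71): all voices busy, STEAL voice 0 (pitch 63, oldest) -> assign | voices=[71 82 68]
Op 12: note_on(78): all voices busy, STEAL voice 1 (pitch 82, oldest) -> assign | voices=[71 78 68]

Answer: 88 62 60 81 74 63 82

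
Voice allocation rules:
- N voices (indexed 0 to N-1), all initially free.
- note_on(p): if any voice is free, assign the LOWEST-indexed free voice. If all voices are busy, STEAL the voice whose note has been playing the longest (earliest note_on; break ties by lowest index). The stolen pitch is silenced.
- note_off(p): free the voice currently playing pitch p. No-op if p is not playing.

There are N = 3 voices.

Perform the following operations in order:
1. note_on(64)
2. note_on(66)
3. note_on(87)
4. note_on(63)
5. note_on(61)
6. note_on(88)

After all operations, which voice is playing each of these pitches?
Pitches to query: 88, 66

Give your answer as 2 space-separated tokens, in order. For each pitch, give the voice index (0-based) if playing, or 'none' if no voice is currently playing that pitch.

Op 1: note_on(64): voice 0 is free -> assigned | voices=[64 - -]
Op 2: note_on(66): voice 1 is free -> assigned | voices=[64 66 -]
Op 3: note_on(87): voice 2 is free -> assigned | voices=[64 66 87]
Op 4: note_on(63): all voices busy, STEAL voice 0 (pitch 64, oldest) -> assign | voices=[63 66 87]
Op 5: note_on(61): all voices busy, STEAL voice 1 (pitch 66, oldest) -> assign | voices=[63 61 87]
Op 6: note_on(88): all voices busy, STEAL voice 2 (pitch 87, oldest) -> assign | voices=[63 61 88]

Answer: 2 none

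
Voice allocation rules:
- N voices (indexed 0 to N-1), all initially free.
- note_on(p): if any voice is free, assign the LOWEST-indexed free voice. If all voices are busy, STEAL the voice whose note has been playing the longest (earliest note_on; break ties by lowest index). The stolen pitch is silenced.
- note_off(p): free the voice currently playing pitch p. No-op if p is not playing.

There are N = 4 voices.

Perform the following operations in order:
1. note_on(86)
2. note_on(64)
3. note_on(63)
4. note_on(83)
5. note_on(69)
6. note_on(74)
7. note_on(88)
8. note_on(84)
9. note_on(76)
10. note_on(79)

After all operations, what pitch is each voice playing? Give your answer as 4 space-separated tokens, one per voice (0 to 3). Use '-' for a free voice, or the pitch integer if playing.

Op 1: note_on(86): voice 0 is free -> assigned | voices=[86 - - -]
Op 2: note_on(64): voice 1 is free -> assigned | voices=[86 64 - -]
Op 3: note_on(63): voice 2 is free -> assigned | voices=[86 64 63 -]
Op 4: note_on(83): voice 3 is free -> assigned | voices=[86 64 63 83]
Op 5: note_on(69): all voices busy, STEAL voice 0 (pitch 86, oldest) -> assign | voices=[69 64 63 83]
Op 6: note_on(74): all voices busy, STEAL voice 1 (pitch 64, oldest) -> assign | voices=[69 74 63 83]
Op 7: note_on(88): all voices busy, STEAL voice 2 (pitch 63, oldest) -> assign | voices=[69 74 88 83]
Op 8: note_on(84): all voices busy, STEAL voice 3 (pitch 83, oldest) -> assign | voices=[69 74 88 84]
Op 9: note_on(76): all voices busy, STEAL voice 0 (pitch 69, oldest) -> assign | voices=[76 74 88 84]
Op 10: note_on(79): all voices busy, STEAL voice 1 (pitch 74, oldest) -> assign | voices=[76 79 88 84]

Answer: 76 79 88 84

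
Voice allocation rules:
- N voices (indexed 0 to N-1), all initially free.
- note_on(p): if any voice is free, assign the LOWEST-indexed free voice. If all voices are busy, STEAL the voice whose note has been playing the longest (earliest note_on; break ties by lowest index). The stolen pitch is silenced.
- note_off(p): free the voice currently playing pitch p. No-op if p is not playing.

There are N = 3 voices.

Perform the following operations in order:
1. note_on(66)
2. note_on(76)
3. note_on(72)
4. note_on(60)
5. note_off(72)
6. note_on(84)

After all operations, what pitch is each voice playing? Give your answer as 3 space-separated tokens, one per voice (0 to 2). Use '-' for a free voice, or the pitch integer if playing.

Answer: 60 76 84

Derivation:
Op 1: note_on(66): voice 0 is free -> assigned | voices=[66 - -]
Op 2: note_on(76): voice 1 is free -> assigned | voices=[66 76 -]
Op 3: note_on(72): voice 2 is free -> assigned | voices=[66 76 72]
Op 4: note_on(60): all voices busy, STEAL voice 0 (pitch 66, oldest) -> assign | voices=[60 76 72]
Op 5: note_off(72): free voice 2 | voices=[60 76 -]
Op 6: note_on(84): voice 2 is free -> assigned | voices=[60 76 84]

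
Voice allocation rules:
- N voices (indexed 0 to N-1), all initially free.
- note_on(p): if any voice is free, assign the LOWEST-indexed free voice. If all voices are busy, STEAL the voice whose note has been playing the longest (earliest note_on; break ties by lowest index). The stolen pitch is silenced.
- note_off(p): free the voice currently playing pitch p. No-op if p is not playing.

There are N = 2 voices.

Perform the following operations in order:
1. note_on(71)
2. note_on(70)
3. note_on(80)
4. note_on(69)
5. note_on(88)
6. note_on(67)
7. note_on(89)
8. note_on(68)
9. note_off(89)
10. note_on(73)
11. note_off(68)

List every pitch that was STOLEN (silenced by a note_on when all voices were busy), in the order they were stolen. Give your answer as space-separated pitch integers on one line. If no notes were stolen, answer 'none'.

Answer: 71 70 80 69 88 67

Derivation:
Op 1: note_on(71): voice 0 is free -> assigned | voices=[71 -]
Op 2: note_on(70): voice 1 is free -> assigned | voices=[71 70]
Op 3: note_on(80): all voices busy, STEAL voice 0 (pitch 71, oldest) -> assign | voices=[80 70]
Op 4: note_on(69): all voices busy, STEAL voice 1 (pitch 70, oldest) -> assign | voices=[80 69]
Op 5: note_on(88): all voices busy, STEAL voice 0 (pitch 80, oldest) -> assign | voices=[88 69]
Op 6: note_on(67): all voices busy, STEAL voice 1 (pitch 69, oldest) -> assign | voices=[88 67]
Op 7: note_on(89): all voices busy, STEAL voice 0 (pitch 88, oldest) -> assign | voices=[89 67]
Op 8: note_on(68): all voices busy, STEAL voice 1 (pitch 67, oldest) -> assign | voices=[89 68]
Op 9: note_off(89): free voice 0 | voices=[- 68]
Op 10: note_on(73): voice 0 is free -> assigned | voices=[73 68]
Op 11: note_off(68): free voice 1 | voices=[73 -]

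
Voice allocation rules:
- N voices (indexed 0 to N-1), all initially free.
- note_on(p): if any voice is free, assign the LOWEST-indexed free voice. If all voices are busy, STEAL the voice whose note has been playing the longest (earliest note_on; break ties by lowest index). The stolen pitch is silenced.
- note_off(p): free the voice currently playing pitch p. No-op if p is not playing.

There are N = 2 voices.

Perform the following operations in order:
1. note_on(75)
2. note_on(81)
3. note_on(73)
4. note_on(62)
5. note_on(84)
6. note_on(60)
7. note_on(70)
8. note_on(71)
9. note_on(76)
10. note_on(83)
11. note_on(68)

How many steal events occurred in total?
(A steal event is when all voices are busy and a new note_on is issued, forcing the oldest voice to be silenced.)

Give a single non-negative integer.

Answer: 9

Derivation:
Op 1: note_on(75): voice 0 is free -> assigned | voices=[75 -]
Op 2: note_on(81): voice 1 is free -> assigned | voices=[75 81]
Op 3: note_on(73): all voices busy, STEAL voice 0 (pitch 75, oldest) -> assign | voices=[73 81]
Op 4: note_on(62): all voices busy, STEAL voice 1 (pitch 81, oldest) -> assign | voices=[73 62]
Op 5: note_on(84): all voices busy, STEAL voice 0 (pitch 73, oldest) -> assign | voices=[84 62]
Op 6: note_on(60): all voices busy, STEAL voice 1 (pitch 62, oldest) -> assign | voices=[84 60]
Op 7: note_on(70): all voices busy, STEAL voice 0 (pitch 84, oldest) -> assign | voices=[70 60]
Op 8: note_on(71): all voices busy, STEAL voice 1 (pitch 60, oldest) -> assign | voices=[70 71]
Op 9: note_on(76): all voices busy, STEAL voice 0 (pitch 70, oldest) -> assign | voices=[76 71]
Op 10: note_on(83): all voices busy, STEAL voice 1 (pitch 71, oldest) -> assign | voices=[76 83]
Op 11: note_on(68): all voices busy, STEAL voice 0 (pitch 76, oldest) -> assign | voices=[68 83]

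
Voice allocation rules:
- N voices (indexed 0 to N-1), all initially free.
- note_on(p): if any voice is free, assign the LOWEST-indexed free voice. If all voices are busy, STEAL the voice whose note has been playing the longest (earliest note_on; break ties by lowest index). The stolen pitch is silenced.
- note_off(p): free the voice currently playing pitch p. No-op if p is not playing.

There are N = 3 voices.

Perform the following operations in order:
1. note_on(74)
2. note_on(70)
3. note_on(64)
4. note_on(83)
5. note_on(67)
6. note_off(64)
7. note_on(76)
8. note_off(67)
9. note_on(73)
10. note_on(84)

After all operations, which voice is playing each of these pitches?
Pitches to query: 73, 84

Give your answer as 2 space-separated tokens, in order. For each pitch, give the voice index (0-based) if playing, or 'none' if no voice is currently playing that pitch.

Op 1: note_on(74): voice 0 is free -> assigned | voices=[74 - -]
Op 2: note_on(70): voice 1 is free -> assigned | voices=[74 70 -]
Op 3: note_on(64): voice 2 is free -> assigned | voices=[74 70 64]
Op 4: note_on(83): all voices busy, STEAL voice 0 (pitch 74, oldest) -> assign | voices=[83 70 64]
Op 5: note_on(67): all voices busy, STEAL voice 1 (pitch 70, oldest) -> assign | voices=[83 67 64]
Op 6: note_off(64): free voice 2 | voices=[83 67 -]
Op 7: note_on(76): voice 2 is free -> assigned | voices=[83 67 76]
Op 8: note_off(67): free voice 1 | voices=[83 - 76]
Op 9: note_on(73): voice 1 is free -> assigned | voices=[83 73 76]
Op 10: note_on(84): all voices busy, STEAL voice 0 (pitch 83, oldest) -> assign | voices=[84 73 76]

Answer: 1 0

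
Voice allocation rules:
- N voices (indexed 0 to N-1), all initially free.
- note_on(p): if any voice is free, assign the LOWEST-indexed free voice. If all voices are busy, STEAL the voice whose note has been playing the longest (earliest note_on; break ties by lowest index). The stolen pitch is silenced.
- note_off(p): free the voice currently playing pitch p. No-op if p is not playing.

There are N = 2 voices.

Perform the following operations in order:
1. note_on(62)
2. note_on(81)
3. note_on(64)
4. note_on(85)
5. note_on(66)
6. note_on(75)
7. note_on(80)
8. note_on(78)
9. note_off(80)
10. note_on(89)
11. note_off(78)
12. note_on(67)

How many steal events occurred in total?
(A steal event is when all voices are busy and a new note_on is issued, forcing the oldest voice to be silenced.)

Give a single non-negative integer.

Answer: 6

Derivation:
Op 1: note_on(62): voice 0 is free -> assigned | voices=[62 -]
Op 2: note_on(81): voice 1 is free -> assigned | voices=[62 81]
Op 3: note_on(64): all voices busy, STEAL voice 0 (pitch 62, oldest) -> assign | voices=[64 81]
Op 4: note_on(85): all voices busy, STEAL voice 1 (pitch 81, oldest) -> assign | voices=[64 85]
Op 5: note_on(66): all voices busy, STEAL voice 0 (pitch 64, oldest) -> assign | voices=[66 85]
Op 6: note_on(75): all voices busy, STEAL voice 1 (pitch 85, oldest) -> assign | voices=[66 75]
Op 7: note_on(80): all voices busy, STEAL voice 0 (pitch 66, oldest) -> assign | voices=[80 75]
Op 8: note_on(78): all voices busy, STEAL voice 1 (pitch 75, oldest) -> assign | voices=[80 78]
Op 9: note_off(80): free voice 0 | voices=[- 78]
Op 10: note_on(89): voice 0 is free -> assigned | voices=[89 78]
Op 11: note_off(78): free voice 1 | voices=[89 -]
Op 12: note_on(67): voice 1 is free -> assigned | voices=[89 67]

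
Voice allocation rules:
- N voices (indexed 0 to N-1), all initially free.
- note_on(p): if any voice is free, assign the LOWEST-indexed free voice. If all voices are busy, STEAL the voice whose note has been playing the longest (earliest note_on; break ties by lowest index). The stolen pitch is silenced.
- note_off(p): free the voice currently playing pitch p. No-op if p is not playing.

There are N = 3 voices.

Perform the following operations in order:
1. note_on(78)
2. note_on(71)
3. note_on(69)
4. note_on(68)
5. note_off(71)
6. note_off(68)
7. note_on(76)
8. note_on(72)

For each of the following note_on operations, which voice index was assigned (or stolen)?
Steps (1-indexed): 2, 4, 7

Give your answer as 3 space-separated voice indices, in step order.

Answer: 1 0 0

Derivation:
Op 1: note_on(78): voice 0 is free -> assigned | voices=[78 - -]
Op 2: note_on(71): voice 1 is free -> assigned | voices=[78 71 -]
Op 3: note_on(69): voice 2 is free -> assigned | voices=[78 71 69]
Op 4: note_on(68): all voices busy, STEAL voice 0 (pitch 78, oldest) -> assign | voices=[68 71 69]
Op 5: note_off(71): free voice 1 | voices=[68 - 69]
Op 6: note_off(68): free voice 0 | voices=[- - 69]
Op 7: note_on(76): voice 0 is free -> assigned | voices=[76 - 69]
Op 8: note_on(72): voice 1 is free -> assigned | voices=[76 72 69]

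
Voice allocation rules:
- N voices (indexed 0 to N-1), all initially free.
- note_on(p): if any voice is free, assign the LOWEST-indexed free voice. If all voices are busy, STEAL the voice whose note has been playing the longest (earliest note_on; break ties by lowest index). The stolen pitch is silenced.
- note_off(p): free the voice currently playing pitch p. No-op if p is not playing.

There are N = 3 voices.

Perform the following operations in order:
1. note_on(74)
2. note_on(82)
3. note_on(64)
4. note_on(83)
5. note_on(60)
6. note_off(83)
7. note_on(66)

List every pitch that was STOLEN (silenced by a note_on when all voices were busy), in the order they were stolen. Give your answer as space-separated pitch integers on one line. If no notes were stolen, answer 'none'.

Op 1: note_on(74): voice 0 is free -> assigned | voices=[74 - -]
Op 2: note_on(82): voice 1 is free -> assigned | voices=[74 82 -]
Op 3: note_on(64): voice 2 is free -> assigned | voices=[74 82 64]
Op 4: note_on(83): all voices busy, STEAL voice 0 (pitch 74, oldest) -> assign | voices=[83 82 64]
Op 5: note_on(60): all voices busy, STEAL voice 1 (pitch 82, oldest) -> assign | voices=[83 60 64]
Op 6: note_off(83): free voice 0 | voices=[- 60 64]
Op 7: note_on(66): voice 0 is free -> assigned | voices=[66 60 64]

Answer: 74 82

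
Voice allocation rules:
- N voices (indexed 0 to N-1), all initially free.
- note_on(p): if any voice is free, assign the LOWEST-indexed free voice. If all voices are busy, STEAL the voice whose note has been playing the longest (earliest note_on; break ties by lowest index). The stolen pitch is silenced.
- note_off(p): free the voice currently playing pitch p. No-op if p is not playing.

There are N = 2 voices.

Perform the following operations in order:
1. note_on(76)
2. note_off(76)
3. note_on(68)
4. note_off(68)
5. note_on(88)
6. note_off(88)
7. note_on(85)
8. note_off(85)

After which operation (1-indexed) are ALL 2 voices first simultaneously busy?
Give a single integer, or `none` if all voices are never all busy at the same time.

Answer: none

Derivation:
Op 1: note_on(76): voice 0 is free -> assigned | voices=[76 -]
Op 2: note_off(76): free voice 0 | voices=[- -]
Op 3: note_on(68): voice 0 is free -> assigned | voices=[68 -]
Op 4: note_off(68): free voice 0 | voices=[- -]
Op 5: note_on(88): voice 0 is free -> assigned | voices=[88 -]
Op 6: note_off(88): free voice 0 | voices=[- -]
Op 7: note_on(85): voice 0 is free -> assigned | voices=[85 -]
Op 8: note_off(85): free voice 0 | voices=[- -]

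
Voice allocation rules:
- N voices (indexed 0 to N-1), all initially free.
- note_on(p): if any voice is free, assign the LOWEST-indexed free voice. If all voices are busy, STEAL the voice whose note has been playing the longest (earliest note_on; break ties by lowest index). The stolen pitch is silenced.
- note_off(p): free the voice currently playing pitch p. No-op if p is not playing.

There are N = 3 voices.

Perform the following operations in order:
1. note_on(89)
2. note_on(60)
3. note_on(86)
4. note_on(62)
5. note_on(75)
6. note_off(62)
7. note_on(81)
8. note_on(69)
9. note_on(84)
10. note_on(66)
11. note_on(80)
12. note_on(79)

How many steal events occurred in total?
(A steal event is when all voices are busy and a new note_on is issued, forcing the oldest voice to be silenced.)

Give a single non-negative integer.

Answer: 7

Derivation:
Op 1: note_on(89): voice 0 is free -> assigned | voices=[89 - -]
Op 2: note_on(60): voice 1 is free -> assigned | voices=[89 60 -]
Op 3: note_on(86): voice 2 is free -> assigned | voices=[89 60 86]
Op 4: note_on(62): all voices busy, STEAL voice 0 (pitch 89, oldest) -> assign | voices=[62 60 86]
Op 5: note_on(75): all voices busy, STEAL voice 1 (pitch 60, oldest) -> assign | voices=[62 75 86]
Op 6: note_off(62): free voice 0 | voices=[- 75 86]
Op 7: note_on(81): voice 0 is free -> assigned | voices=[81 75 86]
Op 8: note_on(69): all voices busy, STEAL voice 2 (pitch 86, oldest) -> assign | voices=[81 75 69]
Op 9: note_on(84): all voices busy, STEAL voice 1 (pitch 75, oldest) -> assign | voices=[81 84 69]
Op 10: note_on(66): all voices busy, STEAL voice 0 (pitch 81, oldest) -> assign | voices=[66 84 69]
Op 11: note_on(80): all voices busy, STEAL voice 2 (pitch 69, oldest) -> assign | voices=[66 84 80]
Op 12: note_on(79): all voices busy, STEAL voice 1 (pitch 84, oldest) -> assign | voices=[66 79 80]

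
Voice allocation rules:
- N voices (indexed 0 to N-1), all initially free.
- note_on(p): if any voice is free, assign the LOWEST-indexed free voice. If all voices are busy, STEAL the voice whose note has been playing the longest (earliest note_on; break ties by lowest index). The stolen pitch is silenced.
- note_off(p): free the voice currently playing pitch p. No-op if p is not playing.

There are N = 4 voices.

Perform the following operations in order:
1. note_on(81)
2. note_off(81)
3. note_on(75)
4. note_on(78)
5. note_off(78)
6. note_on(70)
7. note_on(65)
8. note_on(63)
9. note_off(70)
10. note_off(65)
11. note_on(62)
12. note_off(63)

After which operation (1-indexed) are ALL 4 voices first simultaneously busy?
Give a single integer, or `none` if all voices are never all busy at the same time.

Op 1: note_on(81): voice 0 is free -> assigned | voices=[81 - - -]
Op 2: note_off(81): free voice 0 | voices=[- - - -]
Op 3: note_on(75): voice 0 is free -> assigned | voices=[75 - - -]
Op 4: note_on(78): voice 1 is free -> assigned | voices=[75 78 - -]
Op 5: note_off(78): free voice 1 | voices=[75 - - -]
Op 6: note_on(70): voice 1 is free -> assigned | voices=[75 70 - -]
Op 7: note_on(65): voice 2 is free -> assigned | voices=[75 70 65 -]
Op 8: note_on(63): voice 3 is free -> assigned | voices=[75 70 65 63]
Op 9: note_off(70): free voice 1 | voices=[75 - 65 63]
Op 10: note_off(65): free voice 2 | voices=[75 - - 63]
Op 11: note_on(62): voice 1 is free -> assigned | voices=[75 62 - 63]
Op 12: note_off(63): free voice 3 | voices=[75 62 - -]

Answer: 8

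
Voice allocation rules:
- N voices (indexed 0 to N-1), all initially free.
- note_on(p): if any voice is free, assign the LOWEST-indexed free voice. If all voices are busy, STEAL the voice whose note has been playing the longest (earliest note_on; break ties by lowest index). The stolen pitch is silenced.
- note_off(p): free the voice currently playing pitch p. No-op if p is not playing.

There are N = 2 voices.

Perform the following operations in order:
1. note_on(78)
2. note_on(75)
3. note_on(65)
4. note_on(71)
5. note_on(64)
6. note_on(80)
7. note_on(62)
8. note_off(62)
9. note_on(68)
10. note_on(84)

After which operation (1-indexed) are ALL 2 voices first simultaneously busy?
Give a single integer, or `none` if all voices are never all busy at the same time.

Op 1: note_on(78): voice 0 is free -> assigned | voices=[78 -]
Op 2: note_on(75): voice 1 is free -> assigned | voices=[78 75]
Op 3: note_on(65): all voices busy, STEAL voice 0 (pitch 78, oldest) -> assign | voices=[65 75]
Op 4: note_on(71): all voices busy, STEAL voice 1 (pitch 75, oldest) -> assign | voices=[65 71]
Op 5: note_on(64): all voices busy, STEAL voice 0 (pitch 65, oldest) -> assign | voices=[64 71]
Op 6: note_on(80): all voices busy, STEAL voice 1 (pitch 71, oldest) -> assign | voices=[64 80]
Op 7: note_on(62): all voices busy, STEAL voice 0 (pitch 64, oldest) -> assign | voices=[62 80]
Op 8: note_off(62): free voice 0 | voices=[- 80]
Op 9: note_on(68): voice 0 is free -> assigned | voices=[68 80]
Op 10: note_on(84): all voices busy, STEAL voice 1 (pitch 80, oldest) -> assign | voices=[68 84]

Answer: 2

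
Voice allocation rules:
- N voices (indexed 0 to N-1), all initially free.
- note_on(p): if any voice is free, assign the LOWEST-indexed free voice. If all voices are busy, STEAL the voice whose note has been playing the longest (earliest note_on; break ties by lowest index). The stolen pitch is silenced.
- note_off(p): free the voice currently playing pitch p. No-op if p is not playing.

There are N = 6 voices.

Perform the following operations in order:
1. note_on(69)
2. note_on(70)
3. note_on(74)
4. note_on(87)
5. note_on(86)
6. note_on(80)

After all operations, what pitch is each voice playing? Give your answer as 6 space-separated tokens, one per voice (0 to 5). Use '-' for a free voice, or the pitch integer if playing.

Op 1: note_on(69): voice 0 is free -> assigned | voices=[69 - - - - -]
Op 2: note_on(70): voice 1 is free -> assigned | voices=[69 70 - - - -]
Op 3: note_on(74): voice 2 is free -> assigned | voices=[69 70 74 - - -]
Op 4: note_on(87): voice 3 is free -> assigned | voices=[69 70 74 87 - -]
Op 5: note_on(86): voice 4 is free -> assigned | voices=[69 70 74 87 86 -]
Op 6: note_on(80): voice 5 is free -> assigned | voices=[69 70 74 87 86 80]

Answer: 69 70 74 87 86 80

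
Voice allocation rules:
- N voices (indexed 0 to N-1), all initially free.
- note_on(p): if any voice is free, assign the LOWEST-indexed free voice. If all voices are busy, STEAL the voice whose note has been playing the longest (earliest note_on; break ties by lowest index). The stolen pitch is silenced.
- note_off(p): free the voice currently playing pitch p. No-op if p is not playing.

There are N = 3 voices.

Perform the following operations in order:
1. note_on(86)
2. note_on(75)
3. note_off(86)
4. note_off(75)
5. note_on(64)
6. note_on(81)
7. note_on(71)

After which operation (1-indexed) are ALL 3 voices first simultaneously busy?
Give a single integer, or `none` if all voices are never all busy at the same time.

Op 1: note_on(86): voice 0 is free -> assigned | voices=[86 - -]
Op 2: note_on(75): voice 1 is free -> assigned | voices=[86 75 -]
Op 3: note_off(86): free voice 0 | voices=[- 75 -]
Op 4: note_off(75): free voice 1 | voices=[- - -]
Op 5: note_on(64): voice 0 is free -> assigned | voices=[64 - -]
Op 6: note_on(81): voice 1 is free -> assigned | voices=[64 81 -]
Op 7: note_on(71): voice 2 is free -> assigned | voices=[64 81 71]

Answer: 7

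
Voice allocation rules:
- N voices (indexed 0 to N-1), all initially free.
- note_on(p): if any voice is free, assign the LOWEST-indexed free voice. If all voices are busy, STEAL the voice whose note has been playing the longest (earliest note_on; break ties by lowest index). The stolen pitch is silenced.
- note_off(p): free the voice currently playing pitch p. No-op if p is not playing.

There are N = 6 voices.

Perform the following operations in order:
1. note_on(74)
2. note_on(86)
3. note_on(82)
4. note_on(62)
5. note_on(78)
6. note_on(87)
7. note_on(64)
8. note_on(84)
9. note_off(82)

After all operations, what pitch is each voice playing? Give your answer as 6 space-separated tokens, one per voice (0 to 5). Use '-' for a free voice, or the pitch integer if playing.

Answer: 64 84 - 62 78 87

Derivation:
Op 1: note_on(74): voice 0 is free -> assigned | voices=[74 - - - - -]
Op 2: note_on(86): voice 1 is free -> assigned | voices=[74 86 - - - -]
Op 3: note_on(82): voice 2 is free -> assigned | voices=[74 86 82 - - -]
Op 4: note_on(62): voice 3 is free -> assigned | voices=[74 86 82 62 - -]
Op 5: note_on(78): voice 4 is free -> assigned | voices=[74 86 82 62 78 -]
Op 6: note_on(87): voice 5 is free -> assigned | voices=[74 86 82 62 78 87]
Op 7: note_on(64): all voices busy, STEAL voice 0 (pitch 74, oldest) -> assign | voices=[64 86 82 62 78 87]
Op 8: note_on(84): all voices busy, STEAL voice 1 (pitch 86, oldest) -> assign | voices=[64 84 82 62 78 87]
Op 9: note_off(82): free voice 2 | voices=[64 84 - 62 78 87]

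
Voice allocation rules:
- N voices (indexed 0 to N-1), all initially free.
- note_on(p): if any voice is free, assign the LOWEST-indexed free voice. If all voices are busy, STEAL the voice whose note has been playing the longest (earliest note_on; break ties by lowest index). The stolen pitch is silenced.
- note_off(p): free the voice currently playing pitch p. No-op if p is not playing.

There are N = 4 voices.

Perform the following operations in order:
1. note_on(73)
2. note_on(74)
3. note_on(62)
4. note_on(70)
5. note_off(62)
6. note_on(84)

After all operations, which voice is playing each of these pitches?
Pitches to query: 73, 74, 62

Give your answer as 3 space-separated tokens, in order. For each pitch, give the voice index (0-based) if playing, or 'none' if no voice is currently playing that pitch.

Answer: 0 1 none

Derivation:
Op 1: note_on(73): voice 0 is free -> assigned | voices=[73 - - -]
Op 2: note_on(74): voice 1 is free -> assigned | voices=[73 74 - -]
Op 3: note_on(62): voice 2 is free -> assigned | voices=[73 74 62 -]
Op 4: note_on(70): voice 3 is free -> assigned | voices=[73 74 62 70]
Op 5: note_off(62): free voice 2 | voices=[73 74 - 70]
Op 6: note_on(84): voice 2 is free -> assigned | voices=[73 74 84 70]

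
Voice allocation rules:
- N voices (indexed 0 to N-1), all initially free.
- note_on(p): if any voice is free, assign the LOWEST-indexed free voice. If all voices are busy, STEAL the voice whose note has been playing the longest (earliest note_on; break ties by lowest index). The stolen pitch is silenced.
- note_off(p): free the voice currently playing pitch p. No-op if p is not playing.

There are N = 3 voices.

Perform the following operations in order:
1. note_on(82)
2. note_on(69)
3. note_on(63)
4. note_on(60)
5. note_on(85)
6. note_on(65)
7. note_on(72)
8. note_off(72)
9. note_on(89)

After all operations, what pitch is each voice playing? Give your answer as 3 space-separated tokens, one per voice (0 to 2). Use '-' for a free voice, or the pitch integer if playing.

Answer: 89 85 65

Derivation:
Op 1: note_on(82): voice 0 is free -> assigned | voices=[82 - -]
Op 2: note_on(69): voice 1 is free -> assigned | voices=[82 69 -]
Op 3: note_on(63): voice 2 is free -> assigned | voices=[82 69 63]
Op 4: note_on(60): all voices busy, STEAL voice 0 (pitch 82, oldest) -> assign | voices=[60 69 63]
Op 5: note_on(85): all voices busy, STEAL voice 1 (pitch 69, oldest) -> assign | voices=[60 85 63]
Op 6: note_on(65): all voices busy, STEAL voice 2 (pitch 63, oldest) -> assign | voices=[60 85 65]
Op 7: note_on(72): all voices busy, STEAL voice 0 (pitch 60, oldest) -> assign | voices=[72 85 65]
Op 8: note_off(72): free voice 0 | voices=[- 85 65]
Op 9: note_on(89): voice 0 is free -> assigned | voices=[89 85 65]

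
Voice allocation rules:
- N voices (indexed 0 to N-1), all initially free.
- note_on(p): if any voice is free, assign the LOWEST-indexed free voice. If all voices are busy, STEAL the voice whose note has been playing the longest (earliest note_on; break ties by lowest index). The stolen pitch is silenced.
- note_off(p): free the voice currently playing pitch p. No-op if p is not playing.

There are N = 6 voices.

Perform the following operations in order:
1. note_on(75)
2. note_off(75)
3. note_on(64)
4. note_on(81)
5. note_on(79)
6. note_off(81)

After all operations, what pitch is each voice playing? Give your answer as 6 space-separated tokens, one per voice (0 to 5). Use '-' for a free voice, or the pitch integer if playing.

Answer: 64 - 79 - - -

Derivation:
Op 1: note_on(75): voice 0 is free -> assigned | voices=[75 - - - - -]
Op 2: note_off(75): free voice 0 | voices=[- - - - - -]
Op 3: note_on(64): voice 0 is free -> assigned | voices=[64 - - - - -]
Op 4: note_on(81): voice 1 is free -> assigned | voices=[64 81 - - - -]
Op 5: note_on(79): voice 2 is free -> assigned | voices=[64 81 79 - - -]
Op 6: note_off(81): free voice 1 | voices=[64 - 79 - - -]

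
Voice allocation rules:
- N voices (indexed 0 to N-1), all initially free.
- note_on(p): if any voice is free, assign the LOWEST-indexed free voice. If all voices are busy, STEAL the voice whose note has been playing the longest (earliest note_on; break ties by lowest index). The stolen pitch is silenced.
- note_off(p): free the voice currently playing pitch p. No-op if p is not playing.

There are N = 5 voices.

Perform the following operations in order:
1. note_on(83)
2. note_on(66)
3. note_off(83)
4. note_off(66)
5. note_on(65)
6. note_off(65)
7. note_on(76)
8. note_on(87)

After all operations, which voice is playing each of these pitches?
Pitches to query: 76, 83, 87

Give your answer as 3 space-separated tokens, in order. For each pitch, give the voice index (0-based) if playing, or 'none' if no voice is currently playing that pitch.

Answer: 0 none 1

Derivation:
Op 1: note_on(83): voice 0 is free -> assigned | voices=[83 - - - -]
Op 2: note_on(66): voice 1 is free -> assigned | voices=[83 66 - - -]
Op 3: note_off(83): free voice 0 | voices=[- 66 - - -]
Op 4: note_off(66): free voice 1 | voices=[- - - - -]
Op 5: note_on(65): voice 0 is free -> assigned | voices=[65 - - - -]
Op 6: note_off(65): free voice 0 | voices=[- - - - -]
Op 7: note_on(76): voice 0 is free -> assigned | voices=[76 - - - -]
Op 8: note_on(87): voice 1 is free -> assigned | voices=[76 87 - - -]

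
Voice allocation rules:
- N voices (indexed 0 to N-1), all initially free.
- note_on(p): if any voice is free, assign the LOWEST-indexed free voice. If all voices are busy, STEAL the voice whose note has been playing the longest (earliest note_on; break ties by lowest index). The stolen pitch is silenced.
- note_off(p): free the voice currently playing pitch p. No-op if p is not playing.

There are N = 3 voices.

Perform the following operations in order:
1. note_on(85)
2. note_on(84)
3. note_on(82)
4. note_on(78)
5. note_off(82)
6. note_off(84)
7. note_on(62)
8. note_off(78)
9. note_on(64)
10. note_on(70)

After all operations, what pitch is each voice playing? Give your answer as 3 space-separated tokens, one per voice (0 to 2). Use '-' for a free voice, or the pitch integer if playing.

Answer: 64 62 70

Derivation:
Op 1: note_on(85): voice 0 is free -> assigned | voices=[85 - -]
Op 2: note_on(84): voice 1 is free -> assigned | voices=[85 84 -]
Op 3: note_on(82): voice 2 is free -> assigned | voices=[85 84 82]
Op 4: note_on(78): all voices busy, STEAL voice 0 (pitch 85, oldest) -> assign | voices=[78 84 82]
Op 5: note_off(82): free voice 2 | voices=[78 84 -]
Op 6: note_off(84): free voice 1 | voices=[78 - -]
Op 7: note_on(62): voice 1 is free -> assigned | voices=[78 62 -]
Op 8: note_off(78): free voice 0 | voices=[- 62 -]
Op 9: note_on(64): voice 0 is free -> assigned | voices=[64 62 -]
Op 10: note_on(70): voice 2 is free -> assigned | voices=[64 62 70]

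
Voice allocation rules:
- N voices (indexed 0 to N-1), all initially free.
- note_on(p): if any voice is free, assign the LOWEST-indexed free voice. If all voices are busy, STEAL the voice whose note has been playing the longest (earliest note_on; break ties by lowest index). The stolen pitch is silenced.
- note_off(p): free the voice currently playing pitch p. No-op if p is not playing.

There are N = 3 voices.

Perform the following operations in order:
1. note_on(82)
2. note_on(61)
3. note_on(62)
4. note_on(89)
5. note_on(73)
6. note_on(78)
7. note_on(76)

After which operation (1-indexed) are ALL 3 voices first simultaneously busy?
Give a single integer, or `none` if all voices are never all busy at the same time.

Answer: 3

Derivation:
Op 1: note_on(82): voice 0 is free -> assigned | voices=[82 - -]
Op 2: note_on(61): voice 1 is free -> assigned | voices=[82 61 -]
Op 3: note_on(62): voice 2 is free -> assigned | voices=[82 61 62]
Op 4: note_on(89): all voices busy, STEAL voice 0 (pitch 82, oldest) -> assign | voices=[89 61 62]
Op 5: note_on(73): all voices busy, STEAL voice 1 (pitch 61, oldest) -> assign | voices=[89 73 62]
Op 6: note_on(78): all voices busy, STEAL voice 2 (pitch 62, oldest) -> assign | voices=[89 73 78]
Op 7: note_on(76): all voices busy, STEAL voice 0 (pitch 89, oldest) -> assign | voices=[76 73 78]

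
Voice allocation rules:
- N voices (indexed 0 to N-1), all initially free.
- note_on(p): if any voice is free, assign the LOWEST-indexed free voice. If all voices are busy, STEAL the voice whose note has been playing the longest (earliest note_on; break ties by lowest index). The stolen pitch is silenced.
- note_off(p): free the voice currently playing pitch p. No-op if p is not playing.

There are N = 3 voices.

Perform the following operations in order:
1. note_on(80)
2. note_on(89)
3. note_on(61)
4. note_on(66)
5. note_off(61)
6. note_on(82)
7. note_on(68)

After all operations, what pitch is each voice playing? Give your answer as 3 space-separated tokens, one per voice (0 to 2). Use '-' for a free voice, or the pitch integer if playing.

Answer: 66 68 82

Derivation:
Op 1: note_on(80): voice 0 is free -> assigned | voices=[80 - -]
Op 2: note_on(89): voice 1 is free -> assigned | voices=[80 89 -]
Op 3: note_on(61): voice 2 is free -> assigned | voices=[80 89 61]
Op 4: note_on(66): all voices busy, STEAL voice 0 (pitch 80, oldest) -> assign | voices=[66 89 61]
Op 5: note_off(61): free voice 2 | voices=[66 89 -]
Op 6: note_on(82): voice 2 is free -> assigned | voices=[66 89 82]
Op 7: note_on(68): all voices busy, STEAL voice 1 (pitch 89, oldest) -> assign | voices=[66 68 82]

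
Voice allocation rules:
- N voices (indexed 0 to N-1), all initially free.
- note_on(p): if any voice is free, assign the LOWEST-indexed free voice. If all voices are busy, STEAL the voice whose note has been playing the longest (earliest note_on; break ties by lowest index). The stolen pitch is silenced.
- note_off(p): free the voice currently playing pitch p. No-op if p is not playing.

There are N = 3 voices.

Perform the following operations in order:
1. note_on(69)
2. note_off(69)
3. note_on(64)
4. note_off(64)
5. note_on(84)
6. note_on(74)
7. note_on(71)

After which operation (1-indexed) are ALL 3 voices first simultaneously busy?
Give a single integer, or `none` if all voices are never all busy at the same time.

Answer: 7

Derivation:
Op 1: note_on(69): voice 0 is free -> assigned | voices=[69 - -]
Op 2: note_off(69): free voice 0 | voices=[- - -]
Op 3: note_on(64): voice 0 is free -> assigned | voices=[64 - -]
Op 4: note_off(64): free voice 0 | voices=[- - -]
Op 5: note_on(84): voice 0 is free -> assigned | voices=[84 - -]
Op 6: note_on(74): voice 1 is free -> assigned | voices=[84 74 -]
Op 7: note_on(71): voice 2 is free -> assigned | voices=[84 74 71]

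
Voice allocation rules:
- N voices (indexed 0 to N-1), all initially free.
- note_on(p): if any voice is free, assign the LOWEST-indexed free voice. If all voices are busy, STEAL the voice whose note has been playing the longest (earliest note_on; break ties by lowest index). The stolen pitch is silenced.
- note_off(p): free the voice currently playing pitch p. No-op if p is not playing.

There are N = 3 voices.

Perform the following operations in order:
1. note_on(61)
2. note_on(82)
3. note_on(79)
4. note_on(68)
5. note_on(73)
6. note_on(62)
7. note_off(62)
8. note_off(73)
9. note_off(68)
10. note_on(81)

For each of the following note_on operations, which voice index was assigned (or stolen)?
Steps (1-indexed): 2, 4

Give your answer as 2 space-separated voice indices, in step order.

Op 1: note_on(61): voice 0 is free -> assigned | voices=[61 - -]
Op 2: note_on(82): voice 1 is free -> assigned | voices=[61 82 -]
Op 3: note_on(79): voice 2 is free -> assigned | voices=[61 82 79]
Op 4: note_on(68): all voices busy, STEAL voice 0 (pitch 61, oldest) -> assign | voices=[68 82 79]
Op 5: note_on(73): all voices busy, STEAL voice 1 (pitch 82, oldest) -> assign | voices=[68 73 79]
Op 6: note_on(62): all voices busy, STEAL voice 2 (pitch 79, oldest) -> assign | voices=[68 73 62]
Op 7: note_off(62): free voice 2 | voices=[68 73 -]
Op 8: note_off(73): free voice 1 | voices=[68 - -]
Op 9: note_off(68): free voice 0 | voices=[- - -]
Op 10: note_on(81): voice 0 is free -> assigned | voices=[81 - -]

Answer: 1 0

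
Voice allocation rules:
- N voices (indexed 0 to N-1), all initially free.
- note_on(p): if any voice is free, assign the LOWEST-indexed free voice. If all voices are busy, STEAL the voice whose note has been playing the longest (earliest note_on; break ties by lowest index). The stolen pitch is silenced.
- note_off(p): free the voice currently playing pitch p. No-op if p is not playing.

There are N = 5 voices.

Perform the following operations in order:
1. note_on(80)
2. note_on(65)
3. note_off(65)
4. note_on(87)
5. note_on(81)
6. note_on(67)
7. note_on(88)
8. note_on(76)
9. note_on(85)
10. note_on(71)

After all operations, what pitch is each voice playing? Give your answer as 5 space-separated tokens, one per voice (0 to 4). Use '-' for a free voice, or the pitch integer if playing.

Op 1: note_on(80): voice 0 is free -> assigned | voices=[80 - - - -]
Op 2: note_on(65): voice 1 is free -> assigned | voices=[80 65 - - -]
Op 3: note_off(65): free voice 1 | voices=[80 - - - -]
Op 4: note_on(87): voice 1 is free -> assigned | voices=[80 87 - - -]
Op 5: note_on(81): voice 2 is free -> assigned | voices=[80 87 81 - -]
Op 6: note_on(67): voice 3 is free -> assigned | voices=[80 87 81 67 -]
Op 7: note_on(88): voice 4 is free -> assigned | voices=[80 87 81 67 88]
Op 8: note_on(76): all voices busy, STEAL voice 0 (pitch 80, oldest) -> assign | voices=[76 87 81 67 88]
Op 9: note_on(85): all voices busy, STEAL voice 1 (pitch 87, oldest) -> assign | voices=[76 85 81 67 88]
Op 10: note_on(71): all voices busy, STEAL voice 2 (pitch 81, oldest) -> assign | voices=[76 85 71 67 88]

Answer: 76 85 71 67 88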